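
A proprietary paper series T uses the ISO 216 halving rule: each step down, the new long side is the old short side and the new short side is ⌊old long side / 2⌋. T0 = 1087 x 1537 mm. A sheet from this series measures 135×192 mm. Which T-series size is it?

T6

T0: 1087 × 1537 mm
T1: 768 × 1087 mm
T2: 543 × 768 mm
T3: 384 × 543 mm
T4: 271 × 384 mm
T5: 192 × 271 mm
T6: 135 × 192 mm
T7: 96 × 135 mm
→ matches T6.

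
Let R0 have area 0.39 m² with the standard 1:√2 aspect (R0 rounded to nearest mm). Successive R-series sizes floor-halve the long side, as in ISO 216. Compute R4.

Let R0's short side be w mm. w · w√2 = 0.39 m² = 390,000 mm², so w ≈ 525.1 mm and w√2 ≈ 742.7 mm → R0 = 525 × 743 mm.
R1: ⌊743/2⌋ × 525 = 371 × 525 mm
R2: ⌊525/2⌋ × 371 = 262 × 371 mm
R3: ⌊371/2⌋ × 262 = 185 × 262 mm
R4: ⌊262/2⌋ × 185 = 131 × 185 mm

131 × 185 mm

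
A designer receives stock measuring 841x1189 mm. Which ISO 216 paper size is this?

Aspect ratio 1189/841 ≈ 1.414 — close to the ISO √2 ≈ 1.414.
In the A-series (A0 area = 1 m²): A0 = 841 × 1189 mm.

A0 (841 × 1189 mm)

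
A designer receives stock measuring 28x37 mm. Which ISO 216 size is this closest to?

Aspect ratio 37/28 ≈ 1.321 (ISO target is √2 ≈ 1.414).
In the A-series (A0 area = 1 m²): A10 = 26 × 37 mm.
Off by 2 mm total — nearest standard size.

A10 (26 × 37 mm)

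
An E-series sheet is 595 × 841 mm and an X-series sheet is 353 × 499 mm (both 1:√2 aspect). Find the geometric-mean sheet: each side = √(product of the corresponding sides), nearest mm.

Short side: √(595 · 353) = √210035 ≈ 458.3 → 458 mm
Long side: √(841 · 499) = √419659 ≈ 647.8 → 648 mm

458 × 648 mm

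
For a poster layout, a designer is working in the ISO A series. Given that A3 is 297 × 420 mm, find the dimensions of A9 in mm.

37 × 52 mm

A4: ⌊420/2⌋ × 297 = 210 × 297 mm
A5: ⌊297/2⌋ × 210 = 148 × 210 mm
A6: ⌊210/2⌋ × 148 = 105 × 148 mm
A7: ⌊148/2⌋ × 105 = 74 × 105 mm
A8: ⌊105/2⌋ × 74 = 52 × 74 mm
A9: ⌊74/2⌋ × 52 = 37 × 52 mm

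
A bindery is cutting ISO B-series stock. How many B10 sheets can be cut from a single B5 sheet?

32

B5 = 176 × 250 mm; B10 = 31 × 44 mm.
Each halving step doubles the count; 5 steps from B5 to B10.
2^5 = 32.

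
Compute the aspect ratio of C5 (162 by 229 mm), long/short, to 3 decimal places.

1.414

229 / 162 = 1.414
Matches √2 ≈ 1.414 — the ISO 216 defining ratio.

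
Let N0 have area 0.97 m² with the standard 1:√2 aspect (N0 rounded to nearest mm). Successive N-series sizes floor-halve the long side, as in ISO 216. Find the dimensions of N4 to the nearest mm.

207 × 292 mm

Let N0's short side be w mm. w · w√2 = 0.97 m² = 970,000 mm², so w ≈ 828.2 mm and w√2 ≈ 1171.2 mm → N0 = 828 × 1171 mm.
N1: ⌊1171/2⌋ × 828 = 585 × 828 mm
N2: ⌊828/2⌋ × 585 = 414 × 585 mm
N3: ⌊585/2⌋ × 414 = 292 × 414 mm
N4: ⌊414/2⌋ × 292 = 207 × 292 mm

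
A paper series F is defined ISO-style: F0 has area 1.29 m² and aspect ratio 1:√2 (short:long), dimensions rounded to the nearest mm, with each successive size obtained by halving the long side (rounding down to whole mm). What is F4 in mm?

238 × 337 mm

Let F0's short side be w mm. w · w√2 = 1.29 m² = 1,290,000 mm², so w ≈ 955.1 mm and w√2 ≈ 1350.7 mm → F0 = 955 × 1351 mm.
F1: ⌊1351/2⌋ × 955 = 675 × 955 mm
F2: ⌊955/2⌋ × 675 = 477 × 675 mm
F3: ⌊675/2⌋ × 477 = 337 × 477 mm
F4: ⌊477/2⌋ × 337 = 238 × 337 mm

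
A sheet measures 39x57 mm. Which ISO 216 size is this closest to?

C9 (40 × 57 mm)

Aspect ratio 57/39 ≈ 1.462 (ISO target is √2 ≈ 1.414).
In the C-series (envelope sizes, between A and B): C9 = 40 × 57 mm.
Off by 1 mm total — nearest standard size.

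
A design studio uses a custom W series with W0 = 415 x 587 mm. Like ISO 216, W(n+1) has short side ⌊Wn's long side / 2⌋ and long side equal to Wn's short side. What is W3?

W1: ⌊587/2⌋ × 415 = 293 × 415 mm
W2: ⌊415/2⌋ × 293 = 207 × 293 mm
W3: ⌊293/2⌋ × 207 = 146 × 207 mm

146 × 207 mm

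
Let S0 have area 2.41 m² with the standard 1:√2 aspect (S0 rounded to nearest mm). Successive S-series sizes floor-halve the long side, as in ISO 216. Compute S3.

Let S0's short side be w mm. w · w√2 = 2.41 m² = 2,410,000 mm², so w ≈ 1305.4 mm and w√2 ≈ 1846.1 mm → S0 = 1305 × 1846 mm.
S1: ⌊1846/2⌋ × 1305 = 923 × 1305 mm
S2: ⌊1305/2⌋ × 923 = 652 × 923 mm
S3: ⌊923/2⌋ × 652 = 461 × 652 mm

461 × 652 mm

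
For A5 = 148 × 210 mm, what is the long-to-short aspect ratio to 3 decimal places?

1.419

210 / 148 = 1.419
ISO 216 targets √2 ≈ 1.414; the +0.005 deviation is from mm rounding.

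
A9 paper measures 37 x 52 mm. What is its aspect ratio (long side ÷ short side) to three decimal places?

52 / 37 = 1.405
ISO 216 targets √2 ≈ 1.414; the -0.009 deviation is from mm rounding.

1.405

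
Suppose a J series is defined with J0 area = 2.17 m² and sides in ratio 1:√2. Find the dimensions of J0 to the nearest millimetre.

Let the short side be w mm. Then w · w√2 = 2.17 m² = 2,170,000 mm².
w² = 2,170,000/√2, so w ≈ 1238.7 mm; long side = w√2 ≈ 1751.8 mm.

1239 × 1752 mm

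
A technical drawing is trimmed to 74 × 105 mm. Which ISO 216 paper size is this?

A7 (74 × 105 mm)

Aspect ratio 105/74 ≈ 1.419 — close to the ISO √2 ≈ 1.414.
In the A-series (A0 area = 1 m²): A7 = 74 × 105 mm.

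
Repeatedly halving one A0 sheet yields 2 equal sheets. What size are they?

A1

2 = 2^1, so 1 halving step.
A0 → A1 → … → A1 after 1 step.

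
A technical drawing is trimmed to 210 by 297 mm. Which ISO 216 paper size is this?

A4 (210 × 297 mm)

Aspect ratio 297/210 ≈ 1.414 — close to the ISO √2 ≈ 1.414.
In the A-series (A0 area = 1 m²): A4 = 210 × 297 mm.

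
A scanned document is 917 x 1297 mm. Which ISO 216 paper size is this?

Aspect ratio 1297/917 ≈ 1.414 — close to the ISO √2 ≈ 1.414.
In the C-series (envelope sizes, between A and B): C0 = 917 × 1297 mm.

C0 (917 × 1297 mm)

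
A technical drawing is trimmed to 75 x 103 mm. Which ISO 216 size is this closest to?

Aspect ratio 103/75 ≈ 1.373 (ISO target is √2 ≈ 1.414).
In the A-series (A0 area = 1 m²): A7 = 74 × 105 mm.
Off by 3 mm total — nearest standard size.

A7 (74 × 105 mm)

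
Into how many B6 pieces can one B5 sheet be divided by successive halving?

Each ISO step halves the sheet: 1 × B5 → 2 × B6
From B5 to B6 is 1 halving step: 2^1 = 2.

2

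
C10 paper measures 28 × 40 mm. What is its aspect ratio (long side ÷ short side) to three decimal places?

40 / 28 = 1.429
ISO 216 targets √2 ≈ 1.414; the +0.014 deviation is from mm rounding.

1.429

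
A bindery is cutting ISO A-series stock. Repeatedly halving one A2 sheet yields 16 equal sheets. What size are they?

A6

16 = 2^4, so 4 halving steps.
A2 → A3 → … → A6 after 4 steps.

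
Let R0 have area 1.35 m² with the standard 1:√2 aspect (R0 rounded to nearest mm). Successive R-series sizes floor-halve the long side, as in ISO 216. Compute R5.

172 × 244 mm

Let R0's short side be w mm. w · w√2 = 1.35 m² = 1,350,000 mm², so w ≈ 977.0 mm and w√2 ≈ 1381.7 mm → R0 = 977 × 1382 mm.
R1: ⌊1382/2⌋ × 977 = 691 × 977 mm
R2: ⌊977/2⌋ × 691 = 488 × 691 mm
R3: ⌊691/2⌋ × 488 = 345 × 488 mm
R4: ⌊488/2⌋ × 345 = 244 × 345 mm
R5: ⌊345/2⌋ × 244 = 172 × 244 mm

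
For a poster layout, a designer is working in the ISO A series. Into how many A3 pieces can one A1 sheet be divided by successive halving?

Each ISO step halves the sheet: 1 × A1 → 2 × A2 → 4 × A3
From A1 to A3 is 2 halving steps: 2^2 = 4.

4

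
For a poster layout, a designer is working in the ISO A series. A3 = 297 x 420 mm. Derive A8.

A4: ⌊420/2⌋ × 297 = 210 × 297 mm
A5: ⌊297/2⌋ × 210 = 148 × 210 mm
A6: ⌊210/2⌋ × 148 = 105 × 148 mm
A7: ⌊148/2⌋ × 105 = 74 × 105 mm
A8: ⌊105/2⌋ × 74 = 52 × 74 mm

52 × 74 mm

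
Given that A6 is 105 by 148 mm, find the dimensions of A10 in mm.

26 × 37 mm

A7: ⌊148/2⌋ × 105 = 74 × 105 mm
A8: ⌊105/2⌋ × 74 = 52 × 74 mm
A9: ⌊74/2⌋ × 52 = 37 × 52 mm
A10: ⌊52/2⌋ × 37 = 26 × 37 mm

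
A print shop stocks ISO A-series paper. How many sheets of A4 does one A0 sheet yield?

Each ISO step halves the sheet: 1 × A0 → 2 × A1 → 4 × A2 → 8 × A3 → …
From A0 to A4 is 4 halving steps: 2^4 = 16.

16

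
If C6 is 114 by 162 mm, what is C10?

28 × 40 mm

C7: ⌊162/2⌋ × 114 = 81 × 114 mm
C8: ⌊114/2⌋ × 81 = 57 × 81 mm
C9: ⌊81/2⌋ × 57 = 40 × 57 mm
C10: ⌊57/2⌋ × 40 = 28 × 40 mm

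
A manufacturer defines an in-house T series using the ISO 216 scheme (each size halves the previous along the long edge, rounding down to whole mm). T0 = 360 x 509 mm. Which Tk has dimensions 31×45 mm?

T0: 360 × 509 mm
T1: 254 × 360 mm
T2: 180 × 254 mm
T3: 127 × 180 mm
T4: 90 × 127 mm
T5: 63 × 90 mm
T6: 45 × 63 mm
T7: 31 × 45 mm
T8: 22 × 31 mm
→ matches T7.

T7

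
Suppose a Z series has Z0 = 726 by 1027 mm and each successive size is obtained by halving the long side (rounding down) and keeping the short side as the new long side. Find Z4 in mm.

181 × 256 mm

Z1 = 513 × 726 mm (from Z0 by 1 halving).
Z2: ⌊726/2⌋ × 513 = 363 × 513 mm
Z3: ⌊513/2⌋ × 363 = 256 × 363 mm
Z4: ⌊363/2⌋ × 256 = 181 × 256 mm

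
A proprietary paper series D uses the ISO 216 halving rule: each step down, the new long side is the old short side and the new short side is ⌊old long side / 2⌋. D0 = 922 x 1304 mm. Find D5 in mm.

163 × 230 mm

D1: ⌊1304/2⌋ × 922 = 652 × 922 mm
D2: ⌊922/2⌋ × 652 = 461 × 652 mm
D3: ⌊652/2⌋ × 461 = 326 × 461 mm
D4: ⌊461/2⌋ × 326 = 230 × 326 mm
D5: ⌊326/2⌋ × 230 = 163 × 230 mm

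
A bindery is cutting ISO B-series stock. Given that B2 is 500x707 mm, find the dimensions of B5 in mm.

B3: ⌊707/2⌋ × 500 = 353 × 500 mm
B4: ⌊500/2⌋ × 353 = 250 × 353 mm
B5: ⌊353/2⌋ × 250 = 176 × 250 mm

176 × 250 mm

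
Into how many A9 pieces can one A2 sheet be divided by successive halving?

128

Each ISO step halves the sheet: 1 × A2 → 2 × A3 → 4 × A4 → 8 × A5 → …
From A2 to A9 is 7 halving steps: 2^7 = 128.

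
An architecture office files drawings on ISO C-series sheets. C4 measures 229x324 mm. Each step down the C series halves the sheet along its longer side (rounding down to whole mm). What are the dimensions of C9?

C5: ⌊324/2⌋ × 229 = 162 × 229 mm
C6: ⌊229/2⌋ × 162 = 114 × 162 mm
C7: ⌊162/2⌋ × 114 = 81 × 114 mm
C8: ⌊114/2⌋ × 81 = 57 × 81 mm
C9: ⌊81/2⌋ × 57 = 40 × 57 mm

40 × 57 mm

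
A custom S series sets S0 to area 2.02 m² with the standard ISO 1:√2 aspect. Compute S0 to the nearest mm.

1195 × 1690 mm

Let the short side be w mm. Then w · w√2 = 2.02 m² = 2,020,000 mm².
w² = 2,020,000/√2, so w ≈ 1195.1 mm; long side = w√2 ≈ 1690.2 mm.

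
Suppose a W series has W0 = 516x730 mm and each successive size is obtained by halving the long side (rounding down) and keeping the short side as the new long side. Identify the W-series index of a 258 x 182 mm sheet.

W0: 516 × 730 mm
W1: 365 × 516 mm
W2: 258 × 365 mm
W3: 182 × 258 mm
W4: 129 × 182 mm
→ matches W3.

W3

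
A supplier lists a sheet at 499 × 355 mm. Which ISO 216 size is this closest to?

Aspect ratio 499/355 ≈ 1.406 — close to the ISO √2 ≈ 1.414.
In the B-series (B0 = 1000 × 1414 mm): B3 = 353 × 500 mm.
Off by 3 mm total — nearest standard size.

B3 (353 × 500 mm)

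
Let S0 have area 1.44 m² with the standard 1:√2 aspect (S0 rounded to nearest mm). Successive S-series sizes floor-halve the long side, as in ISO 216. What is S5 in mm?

Let S0's short side be w mm. w · w√2 = 1.44 m² = 1,440,000 mm², so w ≈ 1009.1 mm and w√2 ≈ 1427.0 mm → S0 = 1009 × 1427 mm.
S1: ⌊1427/2⌋ × 1009 = 713 × 1009 mm
S2: ⌊1009/2⌋ × 713 = 504 × 713 mm
S3: ⌊713/2⌋ × 504 = 356 × 504 mm
S4: ⌊504/2⌋ × 356 = 252 × 356 mm
S5: ⌊356/2⌋ × 252 = 178 × 252 mm

178 × 252 mm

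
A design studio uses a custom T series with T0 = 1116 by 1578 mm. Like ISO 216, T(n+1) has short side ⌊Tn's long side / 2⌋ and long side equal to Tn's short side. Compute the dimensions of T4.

279 × 394 mm

T1: ⌊1578/2⌋ × 1116 = 789 × 1116 mm
T2: ⌊1116/2⌋ × 789 = 558 × 789 mm
T3: ⌊789/2⌋ × 558 = 394 × 558 mm
T4: ⌊558/2⌋ × 394 = 279 × 394 mm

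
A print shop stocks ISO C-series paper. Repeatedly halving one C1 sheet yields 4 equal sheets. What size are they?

C3

4 = 2^2, so 2 halving steps.
C1 → C2 → … → C3 after 2 steps.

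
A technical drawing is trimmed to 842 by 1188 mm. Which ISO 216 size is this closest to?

Aspect ratio 1188/842 ≈ 1.411 — close to the ISO √2 ≈ 1.414.
In the A-series (A0 area = 1 m²): A0 = 841 × 1189 mm.
Off by 2 mm total — nearest standard size.

A0 (841 × 1189 mm)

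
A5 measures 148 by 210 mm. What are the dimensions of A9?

A6: ⌊210/2⌋ × 148 = 105 × 148 mm
A7: ⌊148/2⌋ × 105 = 74 × 105 mm
A8: ⌊105/2⌋ × 74 = 52 × 74 mm
A9: ⌊74/2⌋ × 52 = 37 × 52 mm

37 × 52 mm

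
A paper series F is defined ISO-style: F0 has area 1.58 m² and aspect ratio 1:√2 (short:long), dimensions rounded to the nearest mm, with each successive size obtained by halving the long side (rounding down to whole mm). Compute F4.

Let F0's short side be w mm. w · w√2 = 1.58 m² = 1,580,000 mm², so w ≈ 1057.0 mm and w√2 ≈ 1494.8 mm → F0 = 1057 × 1495 mm.
F1: ⌊1495/2⌋ × 1057 = 747 × 1057 mm
F2: ⌊1057/2⌋ × 747 = 528 × 747 mm
F3: ⌊747/2⌋ × 528 = 373 × 528 mm
F4: ⌊528/2⌋ × 373 = 264 × 373 mm

264 × 373 mm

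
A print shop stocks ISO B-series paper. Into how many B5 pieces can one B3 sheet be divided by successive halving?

Each ISO step halves the sheet: 1 × B3 → 2 × B4 → 4 × B5
From B3 to B5 is 2 halving steps: 2^2 = 4.

4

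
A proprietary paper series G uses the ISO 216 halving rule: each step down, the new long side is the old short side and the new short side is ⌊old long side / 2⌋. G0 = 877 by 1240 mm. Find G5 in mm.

155 × 219 mm

G1: ⌊1240/2⌋ × 877 = 620 × 877 mm
G2: ⌊877/2⌋ × 620 = 438 × 620 mm
G3: ⌊620/2⌋ × 438 = 310 × 438 mm
G4: ⌊438/2⌋ × 310 = 219 × 310 mm
G5: ⌊310/2⌋ × 219 = 155 × 219 mm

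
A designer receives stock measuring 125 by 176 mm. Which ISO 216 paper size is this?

Aspect ratio 176/125 ≈ 1.408 — close to the ISO √2 ≈ 1.414.
In the B-series (B0 = 1000 × 1414 mm): B6 = 125 × 176 mm.

B6 (125 × 176 mm)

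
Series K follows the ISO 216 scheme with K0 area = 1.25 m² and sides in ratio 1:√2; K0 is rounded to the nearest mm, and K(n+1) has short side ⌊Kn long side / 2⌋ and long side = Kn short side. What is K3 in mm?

332 × 470 mm

Let K0's short side be w mm. w · w√2 = 1.25 m² = 1,250,000 mm², so w ≈ 940.2 mm and w√2 ≈ 1329.6 mm → K0 = 940 × 1330 mm.
K1: ⌊1330/2⌋ × 940 = 665 × 940 mm
K2: ⌊940/2⌋ × 665 = 470 × 665 mm
K3: ⌊665/2⌋ × 470 = 332 × 470 mm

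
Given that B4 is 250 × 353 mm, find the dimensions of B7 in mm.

88 × 125 mm

B5: ⌊353/2⌋ × 250 = 176 × 250 mm
B6: ⌊250/2⌋ × 176 = 125 × 176 mm
B7: ⌊176/2⌋ × 125 = 88 × 125 mm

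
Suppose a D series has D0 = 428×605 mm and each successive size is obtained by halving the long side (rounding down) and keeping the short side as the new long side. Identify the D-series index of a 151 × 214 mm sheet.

D0: 428 × 605 mm
D1: 302 × 428 mm
D2: 214 × 302 mm
D3: 151 × 214 mm
D4: 107 × 151 mm
→ matches D3.

D3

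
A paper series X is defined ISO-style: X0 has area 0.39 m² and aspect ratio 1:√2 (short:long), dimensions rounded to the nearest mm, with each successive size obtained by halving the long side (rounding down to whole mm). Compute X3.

185 × 262 mm

Let X0's short side be w mm. w · w√2 = 0.39 m² = 390,000 mm², so w ≈ 525.1 mm and w√2 ≈ 742.7 mm → X0 = 525 × 743 mm.
X1: ⌊743/2⌋ × 525 = 371 × 525 mm
X2: ⌊525/2⌋ × 371 = 262 × 371 mm
X3: ⌊371/2⌋ × 262 = 185 × 262 mm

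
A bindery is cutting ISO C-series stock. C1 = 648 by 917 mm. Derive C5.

162 × 229 mm

C2: ⌊917/2⌋ × 648 = 458 × 648 mm
C3: ⌊648/2⌋ × 458 = 324 × 458 mm
C4: ⌊458/2⌋ × 324 = 229 × 324 mm
C5: ⌊324/2⌋ × 229 = 162 × 229 mm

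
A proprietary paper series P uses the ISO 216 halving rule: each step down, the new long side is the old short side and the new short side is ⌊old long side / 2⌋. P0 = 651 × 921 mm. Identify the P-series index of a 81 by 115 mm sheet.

P0: 651 × 921 mm
P1: 460 × 651 mm
P2: 325 × 460 mm
P3: 230 × 325 mm
P4: 162 × 230 mm
P5: 115 × 162 mm
P6: 81 × 115 mm
P7: 57 × 81 mm
→ matches P6.

P6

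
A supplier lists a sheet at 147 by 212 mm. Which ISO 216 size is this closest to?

A5 (148 × 210 mm)

Aspect ratio 212/147 ≈ 1.442 (ISO target is √2 ≈ 1.414).
In the A-series (A0 area = 1 m²): A5 = 148 × 210 mm.
Off by 3 mm total — nearest standard size.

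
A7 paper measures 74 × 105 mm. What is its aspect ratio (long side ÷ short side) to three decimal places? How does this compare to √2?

1.419

105 / 74 = 1.419
ISO 216 targets √2 ≈ 1.414; the +0.005 deviation is from mm rounding.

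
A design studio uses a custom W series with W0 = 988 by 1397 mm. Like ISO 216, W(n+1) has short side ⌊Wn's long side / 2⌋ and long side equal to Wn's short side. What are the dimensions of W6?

123 × 174 mm

W1: ⌊1397/2⌋ × 988 = 698 × 988 mm
W2: ⌊988/2⌋ × 698 = 494 × 698 mm
W3: ⌊698/2⌋ × 494 = 349 × 494 mm
W4: ⌊494/2⌋ × 349 = 247 × 349 mm
W5: ⌊349/2⌋ × 247 = 174 × 247 mm
W6: ⌊247/2⌋ × 174 = 123 × 174 mm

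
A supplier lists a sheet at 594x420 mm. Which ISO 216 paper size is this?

Aspect ratio 594/420 ≈ 1.414 — close to the ISO √2 ≈ 1.414.
In the A-series (A0 area = 1 m²): A2 = 420 × 594 mm.

A2 (420 × 594 mm)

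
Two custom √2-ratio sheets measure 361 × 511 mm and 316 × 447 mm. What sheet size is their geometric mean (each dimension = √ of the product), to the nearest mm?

Short side: √(361 · 316) = √114076 ≈ 337.8 → 338 mm
Long side: √(511 · 447) = √228417 ≈ 477.9 → 478 mm

338 × 478 mm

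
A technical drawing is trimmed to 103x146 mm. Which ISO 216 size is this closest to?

A6 (105 × 148 mm)

Aspect ratio 146/103 ≈ 1.417 — close to the ISO √2 ≈ 1.414.
In the A-series (A0 area = 1 m²): A6 = 105 × 148 mm.
Off by 4 mm total — nearest standard size.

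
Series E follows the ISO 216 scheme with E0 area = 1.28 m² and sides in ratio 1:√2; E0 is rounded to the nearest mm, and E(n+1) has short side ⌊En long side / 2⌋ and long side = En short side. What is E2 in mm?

Let E0's short side be w mm. w · w√2 = 1.28 m² = 1,280,000 mm², so w ≈ 951.4 mm and w√2 ≈ 1345.4 mm → E0 = 951 × 1345 mm.
E1: ⌊1345/2⌋ × 951 = 672 × 951 mm
E2: ⌊951/2⌋ × 672 = 475 × 672 mm

475 × 672 mm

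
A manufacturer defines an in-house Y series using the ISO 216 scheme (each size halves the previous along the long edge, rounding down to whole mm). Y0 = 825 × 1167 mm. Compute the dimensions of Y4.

Y1: ⌊1167/2⌋ × 825 = 583 × 825 mm
Y2: ⌊825/2⌋ × 583 = 412 × 583 mm
Y3: ⌊583/2⌋ × 412 = 291 × 412 mm
Y4: ⌊412/2⌋ × 291 = 206 × 291 mm

206 × 291 mm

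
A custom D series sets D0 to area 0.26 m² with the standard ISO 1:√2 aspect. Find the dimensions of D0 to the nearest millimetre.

Let the short side be w mm. Then w · w√2 = 0.26 m² = 260,000 mm².
w² = 260,000/√2, so w ≈ 428.8 mm; long side = w√2 ≈ 606.4 mm.

429 × 606 mm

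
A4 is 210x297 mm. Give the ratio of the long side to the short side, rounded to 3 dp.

297 / 210 = 1.414
Matches √2 ≈ 1.414 — the ISO 216 defining ratio.

1.414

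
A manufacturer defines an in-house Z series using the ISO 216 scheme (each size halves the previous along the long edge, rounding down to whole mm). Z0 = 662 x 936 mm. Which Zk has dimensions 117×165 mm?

Z5

Z0: 662 × 936 mm
Z1: 468 × 662 mm
Z2: 331 × 468 mm
Z3: 234 × 331 mm
Z4: 165 × 234 mm
Z5: 117 × 165 mm
Z6: 82 × 117 mm
→ matches Z5.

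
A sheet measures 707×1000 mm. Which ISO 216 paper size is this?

Aspect ratio 1000/707 ≈ 1.414 — close to the ISO √2 ≈ 1.414.
In the B-series (B0 = 1000 × 1414 mm): B1 = 707 × 1000 mm.

B1 (707 × 1000 mm)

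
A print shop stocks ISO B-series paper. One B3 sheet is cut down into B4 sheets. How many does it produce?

2

B3 = 353 × 500 mm; B4 = 250 × 353 mm.
Each halving step doubles the count; 1 step from B3 to B4.
2^1 = 2.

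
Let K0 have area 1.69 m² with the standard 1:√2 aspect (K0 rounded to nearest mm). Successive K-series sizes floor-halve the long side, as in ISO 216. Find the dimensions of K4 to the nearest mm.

Let K0's short side be w mm. w · w√2 = 1.69 m² = 1,690,000 mm², so w ≈ 1093.2 mm and w√2 ≈ 1546.0 mm → K0 = 1093 × 1546 mm.
K1: ⌊1546/2⌋ × 1093 = 773 × 1093 mm
K2: ⌊1093/2⌋ × 773 = 546 × 773 mm
K3: ⌊773/2⌋ × 546 = 386 × 546 mm
K4: ⌊546/2⌋ × 386 = 273 × 386 mm

273 × 386 mm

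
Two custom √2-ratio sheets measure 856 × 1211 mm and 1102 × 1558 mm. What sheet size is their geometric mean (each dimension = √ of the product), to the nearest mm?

971 × 1374 mm

Short side: √(856 · 1102) = √943312 ≈ 971.2 → 971 mm
Long side: √(1211 · 1558) = √1886738 ≈ 1373.6 → 1374 mm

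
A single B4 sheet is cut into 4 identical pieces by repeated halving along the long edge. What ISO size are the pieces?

4 = 2^2, so 2 halving steps.
B4 → B5 → … → B6 after 2 steps.

B6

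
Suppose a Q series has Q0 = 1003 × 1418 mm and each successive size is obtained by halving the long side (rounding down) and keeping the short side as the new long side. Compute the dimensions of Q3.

Q1: ⌊1418/2⌋ × 1003 = 709 × 1003 mm
Q2: ⌊1003/2⌋ × 709 = 501 × 709 mm
Q3: ⌊709/2⌋ × 501 = 354 × 501 mm

354 × 501 mm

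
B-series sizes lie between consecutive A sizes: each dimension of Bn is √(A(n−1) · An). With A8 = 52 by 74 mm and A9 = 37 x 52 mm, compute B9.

Short side: √(52 · 37) = √1924 ≈ 43.9 → 44 mm
Long side: √(74 · 52) = √3848 ≈ 62.0 → 62 mm

44 × 62 mm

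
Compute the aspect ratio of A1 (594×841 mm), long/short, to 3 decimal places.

841 / 594 = 1.416
ISO 216 targets √2 ≈ 1.414; the +0.002 deviation is from mm rounding.

1.416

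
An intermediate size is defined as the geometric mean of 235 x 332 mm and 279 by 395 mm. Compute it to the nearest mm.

Short side: √(235 · 279) = √65565 ≈ 256.1 → 256 mm
Long side: √(332 · 395) = √131140 ≈ 362.1 → 362 mm

256 × 362 mm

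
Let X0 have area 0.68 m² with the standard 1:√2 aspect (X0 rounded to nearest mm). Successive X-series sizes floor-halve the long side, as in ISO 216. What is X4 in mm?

173 × 245 mm

Let X0's short side be w mm. w · w√2 = 0.68 m² = 680,000 mm², so w ≈ 693.4 mm and w√2 ≈ 980.6 mm → X0 = 693 × 981 mm.
X1: ⌊981/2⌋ × 693 = 490 × 693 mm
X2: ⌊693/2⌋ × 490 = 346 × 490 mm
X3: ⌊490/2⌋ × 346 = 245 × 346 mm
X4: ⌊346/2⌋ × 245 = 173 × 245 mm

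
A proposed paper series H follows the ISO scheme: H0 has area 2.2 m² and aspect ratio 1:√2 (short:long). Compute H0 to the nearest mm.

1247 × 1764 mm

Let the short side be w mm. Then w · w√2 = 2.2 m² = 2,200,000 mm².
w² = 2,200,000/√2, so w ≈ 1247.3 mm; long side = w√2 ≈ 1763.9 mm.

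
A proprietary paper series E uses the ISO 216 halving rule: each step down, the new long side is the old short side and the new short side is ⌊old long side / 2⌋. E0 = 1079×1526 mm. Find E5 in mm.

E1: ⌊1526/2⌋ × 1079 = 763 × 1079 mm
E2: ⌊1079/2⌋ × 763 = 539 × 763 mm
E3: ⌊763/2⌋ × 539 = 381 × 539 mm
E4: ⌊539/2⌋ × 381 = 269 × 381 mm
E5: ⌊381/2⌋ × 269 = 190 × 269 mm

190 × 269 mm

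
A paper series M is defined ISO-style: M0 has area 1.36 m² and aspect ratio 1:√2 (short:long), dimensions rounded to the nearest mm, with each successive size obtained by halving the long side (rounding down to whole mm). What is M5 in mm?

Let M0's short side be w mm. w · w√2 = 1.36 m² = 1,360,000 mm², so w ≈ 980.6 mm and w√2 ≈ 1386.8 mm → M0 = 981 × 1387 mm.
M1: ⌊1387/2⌋ × 981 = 693 × 981 mm
M2: ⌊981/2⌋ × 693 = 490 × 693 mm
M3: ⌊693/2⌋ × 490 = 346 × 490 mm
M4: ⌊490/2⌋ × 346 = 245 × 346 mm
M5: ⌊346/2⌋ × 245 = 173 × 245 mm

173 × 245 mm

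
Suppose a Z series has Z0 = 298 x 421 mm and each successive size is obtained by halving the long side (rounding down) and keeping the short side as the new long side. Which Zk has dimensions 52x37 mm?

Z6

Z0: 298 × 421 mm
Z1: 210 × 298 mm
Z2: 149 × 210 mm
Z3: 105 × 149 mm
Z4: 74 × 105 mm
Z5: 52 × 74 mm
Z6: 37 × 52 mm
Z7: 26 × 37 mm
→ matches Z6.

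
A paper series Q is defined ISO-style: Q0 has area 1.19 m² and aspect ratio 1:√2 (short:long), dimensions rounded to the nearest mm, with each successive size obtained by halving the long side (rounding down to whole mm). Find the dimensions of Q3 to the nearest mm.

324 × 458 mm

Let Q0's short side be w mm. w · w√2 = 1.19 m² = 1,190,000 mm², so w ≈ 917.3 mm and w√2 ≈ 1297.3 mm → Q0 = 917 × 1297 mm.
Q1: ⌊1297/2⌋ × 917 = 648 × 917 mm
Q2: ⌊917/2⌋ × 648 = 458 × 648 mm
Q3: ⌊648/2⌋ × 458 = 324 × 458 mm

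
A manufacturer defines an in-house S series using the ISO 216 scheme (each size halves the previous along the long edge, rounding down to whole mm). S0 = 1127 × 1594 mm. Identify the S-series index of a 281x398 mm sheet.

S4

S0: 1127 × 1594 mm
S1: 797 × 1127 mm
S2: 563 × 797 mm
S3: 398 × 563 mm
S4: 281 × 398 mm
S5: 199 × 281 mm
→ matches S4.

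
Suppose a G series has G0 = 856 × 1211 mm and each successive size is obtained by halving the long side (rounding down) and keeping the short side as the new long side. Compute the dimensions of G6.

G1: ⌊1211/2⌋ × 856 = 605 × 856 mm
G2: ⌊856/2⌋ × 605 = 428 × 605 mm
G3: ⌊605/2⌋ × 428 = 302 × 428 mm
G4: ⌊428/2⌋ × 302 = 214 × 302 mm
G5: ⌊302/2⌋ × 214 = 151 × 214 mm
G6: ⌊214/2⌋ × 151 = 107 × 151 mm

107 × 151 mm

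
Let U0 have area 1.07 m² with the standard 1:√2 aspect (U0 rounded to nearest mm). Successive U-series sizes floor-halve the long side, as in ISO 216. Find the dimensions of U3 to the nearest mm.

Let U0's short side be w mm. w · w√2 = 1.07 m² = 1,070,000 mm², so w ≈ 869.8 mm and w√2 ≈ 1230.1 mm → U0 = 870 × 1230 mm.
U1: ⌊1230/2⌋ × 870 = 615 × 870 mm
U2: ⌊870/2⌋ × 615 = 435 × 615 mm
U3: ⌊615/2⌋ × 435 = 307 × 435 mm

307 × 435 mm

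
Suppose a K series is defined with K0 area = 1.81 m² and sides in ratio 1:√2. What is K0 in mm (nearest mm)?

Let the short side be w mm. Then w · w√2 = 1.81 m² = 1,810,000 mm².
w² = 1,810,000/√2, so w ≈ 1131.3 mm; long side = w√2 ≈ 1599.9 mm.

1131 × 1600 mm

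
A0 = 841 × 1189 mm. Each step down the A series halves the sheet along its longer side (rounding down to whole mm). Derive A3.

297 × 420 mm

A1: ⌊1189/2⌋ × 841 = 594 × 841 mm
A2: ⌊841/2⌋ × 594 = 420 × 594 mm
A3: ⌊594/2⌋ × 420 = 297 × 420 mm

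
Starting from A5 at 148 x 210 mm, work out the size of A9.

37 × 52 mm

A6: ⌊210/2⌋ × 148 = 105 × 148 mm
A7: ⌊148/2⌋ × 105 = 74 × 105 mm
A8: ⌊105/2⌋ × 74 = 52 × 74 mm
A9: ⌊74/2⌋ × 52 = 37 × 52 mm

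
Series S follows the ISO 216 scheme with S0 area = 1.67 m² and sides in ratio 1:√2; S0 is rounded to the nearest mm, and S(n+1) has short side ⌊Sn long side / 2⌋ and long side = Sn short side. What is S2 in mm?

543 × 768 mm

Let S0's short side be w mm. w · w√2 = 1.67 m² = 1,670,000 mm², so w ≈ 1086.7 mm and w√2 ≈ 1536.8 mm → S0 = 1087 × 1537 mm.
S1: ⌊1537/2⌋ × 1087 = 768 × 1087 mm
S2: ⌊1087/2⌋ × 768 = 543 × 768 mm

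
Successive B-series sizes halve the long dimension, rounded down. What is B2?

B0 = 1000 × 1414 mm (B0 has a 1000 mm short side, aspect 1:√2).
B1: ⌊1414/2⌋ × 1000 = 707 × 1000 mm
B2: ⌊1000/2⌋ × 707 = 500 × 707 mm

500 × 707 mm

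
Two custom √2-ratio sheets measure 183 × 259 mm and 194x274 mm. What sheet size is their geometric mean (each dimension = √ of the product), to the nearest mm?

188 × 266 mm

Short side: √(183 · 194) = √35502 ≈ 188.4 → 188 mm
Long side: √(259 · 274) = √70966 ≈ 266.4 → 266 mm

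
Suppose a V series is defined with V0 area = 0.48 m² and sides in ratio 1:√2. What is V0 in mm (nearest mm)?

583 × 824 mm

Let the short side be w mm. Then w · w√2 = 0.48 m² = 480,000 mm².
w² = 480,000/√2, so w ≈ 582.6 mm; long side = w√2 ≈ 823.9 mm.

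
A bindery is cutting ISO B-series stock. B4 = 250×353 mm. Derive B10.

31 × 44 mm

B5: ⌊353/2⌋ × 250 = 176 × 250 mm
B6: ⌊250/2⌋ × 176 = 125 × 176 mm
B7: ⌊176/2⌋ × 125 = 88 × 125 mm
B8: ⌊125/2⌋ × 88 = 62 × 88 mm
B9: ⌊88/2⌋ × 62 = 44 × 62 mm
B10: ⌊62/2⌋ × 44 = 31 × 44 mm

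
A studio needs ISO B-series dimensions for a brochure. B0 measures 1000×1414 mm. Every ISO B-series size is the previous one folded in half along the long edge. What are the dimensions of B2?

B1: ⌊1414/2⌋ × 1000 = 707 × 1000 mm
B2: ⌊1000/2⌋ × 707 = 500 × 707 mm

500 × 707 mm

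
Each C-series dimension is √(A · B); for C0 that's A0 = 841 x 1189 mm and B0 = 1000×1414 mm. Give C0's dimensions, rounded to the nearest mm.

Short: √(841 · 1000) = √841000 ≈ 917.1 mm.
Long: √(1189 · 1414) = √1681246 ≈ 1296.6 mm.

917 × 1297 mm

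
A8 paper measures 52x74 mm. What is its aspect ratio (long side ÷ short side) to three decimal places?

74 / 52 = 1.423
ISO 216 targets √2 ≈ 1.414; the +0.009 deviation is from mm rounding.

1.423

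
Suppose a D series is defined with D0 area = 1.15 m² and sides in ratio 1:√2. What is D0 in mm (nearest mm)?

902 × 1275 mm

Let the short side be w mm. Then w · w√2 = 1.15 m² = 1,150,000 mm².
w² = 1,150,000/√2, so w ≈ 901.8 mm; long side = w√2 ≈ 1275.3 mm.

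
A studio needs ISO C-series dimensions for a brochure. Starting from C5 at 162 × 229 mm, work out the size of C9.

C6: ⌊229/2⌋ × 162 = 114 × 162 mm
C7: ⌊162/2⌋ × 114 = 81 × 114 mm
C8: ⌊114/2⌋ × 81 = 57 × 81 mm
C9: ⌊81/2⌋ × 57 = 40 × 57 mm

40 × 57 mm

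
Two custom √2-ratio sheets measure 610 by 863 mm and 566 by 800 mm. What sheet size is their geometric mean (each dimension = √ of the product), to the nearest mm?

Short side: √(610 · 566) = √345260 ≈ 587.6 → 588 mm
Long side: √(863 · 800) = √690400 ≈ 830.9 → 831 mm

588 × 831 mm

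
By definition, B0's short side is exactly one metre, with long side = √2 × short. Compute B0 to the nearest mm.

Short side = 1000 mm; long side = 1000√2 ≈ 1414.2 mm.

1000 × 1414 mm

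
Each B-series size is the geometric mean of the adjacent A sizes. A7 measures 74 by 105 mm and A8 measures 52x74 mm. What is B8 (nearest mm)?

62 × 88 mm

Short side: √(74 · 52) = √3848 ≈ 62.0 → 62 mm
Long side: √(105 · 74) = √7770 ≈ 88.1 → 88 mm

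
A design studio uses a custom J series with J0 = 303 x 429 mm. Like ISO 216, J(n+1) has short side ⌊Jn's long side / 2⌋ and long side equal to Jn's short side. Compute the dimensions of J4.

75 × 107 mm

J1: ⌊429/2⌋ × 303 = 214 × 303 mm
J2: ⌊303/2⌋ × 214 = 151 × 214 mm
J3: ⌊214/2⌋ × 151 = 107 × 151 mm
J4: ⌊151/2⌋ × 107 = 75 × 107 mm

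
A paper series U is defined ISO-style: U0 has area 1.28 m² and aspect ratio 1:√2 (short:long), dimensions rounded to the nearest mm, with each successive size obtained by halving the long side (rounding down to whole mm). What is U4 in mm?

Let U0's short side be w mm. w · w√2 = 1.28 m² = 1,280,000 mm², so w ≈ 951.4 mm and w√2 ≈ 1345.4 mm → U0 = 951 × 1345 mm.
U1: ⌊1345/2⌋ × 951 = 672 × 951 mm
U2: ⌊951/2⌋ × 672 = 475 × 672 mm
U3: ⌊672/2⌋ × 475 = 336 × 475 mm
U4: ⌊475/2⌋ × 336 = 237 × 336 mm

237 × 336 mm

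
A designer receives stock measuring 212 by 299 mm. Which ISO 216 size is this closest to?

Aspect ratio 299/212 ≈ 1.410 — close to the ISO √2 ≈ 1.414.
In the A-series (A0 area = 1 m²): A4 = 210 × 297 mm.
Off by 4 mm total — nearest standard size.

A4 (210 × 297 mm)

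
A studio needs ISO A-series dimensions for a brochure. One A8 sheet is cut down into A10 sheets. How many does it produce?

Each ISO step halves the sheet: 1 × A8 → 2 × A9 → 4 × A10
From A8 to A10 is 2 halving steps: 2^2 = 4.

4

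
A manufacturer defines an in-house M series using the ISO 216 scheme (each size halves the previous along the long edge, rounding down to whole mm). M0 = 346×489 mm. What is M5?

M1: ⌊489/2⌋ × 346 = 244 × 346 mm
M2: ⌊346/2⌋ × 244 = 173 × 244 mm
M3: ⌊244/2⌋ × 173 = 122 × 173 mm
M4: ⌊173/2⌋ × 122 = 86 × 122 mm
M5: ⌊122/2⌋ × 86 = 61 × 86 mm

61 × 86 mm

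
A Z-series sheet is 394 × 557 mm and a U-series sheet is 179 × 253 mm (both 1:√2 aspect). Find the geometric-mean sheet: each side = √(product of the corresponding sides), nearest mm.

Short side: √(394 · 179) = √70526 ≈ 265.6 → 266 mm
Long side: √(557 · 253) = √140921 ≈ 375.4 → 375 mm

266 × 375 mm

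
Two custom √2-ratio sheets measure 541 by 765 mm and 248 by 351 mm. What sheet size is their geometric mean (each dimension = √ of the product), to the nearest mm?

Short side: √(541 · 248) = √134168 ≈ 366.3 → 366 mm
Long side: √(765 · 351) = √268515 ≈ 518.2 → 518 mm

366 × 518 mm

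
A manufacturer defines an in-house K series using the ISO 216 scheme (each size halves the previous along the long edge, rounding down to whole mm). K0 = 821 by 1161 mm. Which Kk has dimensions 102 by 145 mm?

K0: 821 × 1161 mm
K1: 580 × 821 mm
K2: 410 × 580 mm
K3: 290 × 410 mm
K4: 205 × 290 mm
K5: 145 × 205 mm
K6: 102 × 145 mm
K7: 72 × 102 mm
→ matches K6.

K6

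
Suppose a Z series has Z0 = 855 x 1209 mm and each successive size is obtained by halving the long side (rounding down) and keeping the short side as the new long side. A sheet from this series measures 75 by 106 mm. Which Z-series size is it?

Z0: 855 × 1209 mm
Z1: 604 × 855 mm
Z2: 427 × 604 mm
Z3: 302 × 427 mm
Z4: 213 × 302 mm
Z5: 151 × 213 mm
Z6: 106 × 151 mm
Z7: 75 × 106 mm
Z8: 53 × 75 mm
→ matches Z7.

Z7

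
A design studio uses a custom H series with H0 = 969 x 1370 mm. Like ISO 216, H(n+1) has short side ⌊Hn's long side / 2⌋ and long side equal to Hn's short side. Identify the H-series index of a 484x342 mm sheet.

H0: 969 × 1370 mm
H1: 685 × 969 mm
H2: 484 × 685 mm
H3: 342 × 484 mm
H4: 242 × 342 mm
→ matches H3.

H3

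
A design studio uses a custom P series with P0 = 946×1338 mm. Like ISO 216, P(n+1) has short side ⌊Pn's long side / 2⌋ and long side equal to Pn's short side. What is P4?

236 × 334 mm

P1: ⌊1338/2⌋ × 946 = 669 × 946 mm
P2: ⌊946/2⌋ × 669 = 473 × 669 mm
P3: ⌊669/2⌋ × 473 = 334 × 473 mm
P4: ⌊473/2⌋ × 334 = 236 × 334 mm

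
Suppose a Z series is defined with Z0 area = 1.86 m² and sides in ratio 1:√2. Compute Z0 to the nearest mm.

Let the short side be w mm. Then w · w√2 = 1.86 m² = 1,860,000 mm².
w² = 1,860,000/√2, so w ≈ 1146.8 mm; long side = w√2 ≈ 1621.9 mm.

1147 × 1622 mm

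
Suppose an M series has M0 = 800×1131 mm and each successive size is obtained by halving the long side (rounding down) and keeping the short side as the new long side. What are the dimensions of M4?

M1: ⌊1131/2⌋ × 800 = 565 × 800 mm
M2: ⌊800/2⌋ × 565 = 400 × 565 mm
M3: ⌊565/2⌋ × 400 = 282 × 400 mm
M4: ⌊400/2⌋ × 282 = 200 × 282 mm

200 × 282 mm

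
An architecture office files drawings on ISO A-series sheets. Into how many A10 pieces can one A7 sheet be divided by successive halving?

A7 = 74 × 105 mm; A10 = 26 × 37 mm.
Each halving step doubles the count; 3 steps from A7 to A10.
2^3 = 8.

8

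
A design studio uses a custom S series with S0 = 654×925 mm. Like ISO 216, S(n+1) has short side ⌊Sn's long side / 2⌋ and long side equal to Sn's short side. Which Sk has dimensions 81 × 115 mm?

S0: 654 × 925 mm
S1: 462 × 654 mm
S2: 327 × 462 mm
S3: 231 × 327 mm
S4: 163 × 231 mm
S5: 115 × 163 mm
S6: 81 × 115 mm
S7: 57 × 81 mm
→ matches S6.

S6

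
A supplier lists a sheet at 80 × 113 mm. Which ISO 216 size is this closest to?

Aspect ratio 113/80 ≈ 1.413 — close to the ISO √2 ≈ 1.414.
In the C-series (envelope sizes, between A and B): C7 = 81 × 114 mm.
Off by 2 mm total — nearest standard size.

C7 (81 × 114 mm)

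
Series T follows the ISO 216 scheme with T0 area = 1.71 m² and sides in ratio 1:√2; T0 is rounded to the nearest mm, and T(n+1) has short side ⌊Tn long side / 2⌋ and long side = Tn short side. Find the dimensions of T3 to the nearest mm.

388 × 550 mm

Let T0's short side be w mm. w · w√2 = 1.71 m² = 1,710,000 mm², so w ≈ 1099.6 mm and w√2 ≈ 1555.1 mm → T0 = 1100 × 1555 mm.
T1: ⌊1555/2⌋ × 1100 = 777 × 1100 mm
T2: ⌊1100/2⌋ × 777 = 550 × 777 mm
T3: ⌊777/2⌋ × 550 = 388 × 550 mm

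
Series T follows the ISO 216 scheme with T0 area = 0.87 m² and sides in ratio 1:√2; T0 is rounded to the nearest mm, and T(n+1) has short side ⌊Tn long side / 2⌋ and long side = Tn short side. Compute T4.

Let T0's short side be w mm. w · w√2 = 0.87 m² = 870,000 mm², so w ≈ 784.3 mm and w√2 ≈ 1109.2 mm → T0 = 784 × 1109 mm.
T1: ⌊1109/2⌋ × 784 = 554 × 784 mm
T2: ⌊784/2⌋ × 554 = 392 × 554 mm
T3: ⌊554/2⌋ × 392 = 277 × 392 mm
T4: ⌊392/2⌋ × 277 = 196 × 277 mm

196 × 277 mm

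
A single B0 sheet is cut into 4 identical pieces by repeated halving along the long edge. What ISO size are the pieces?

B2

4 = 2^2, so 2 halving steps.
B0 → B1 → … → B2 after 2 steps.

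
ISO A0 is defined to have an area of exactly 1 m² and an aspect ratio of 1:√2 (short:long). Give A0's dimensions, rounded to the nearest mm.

841 × 1189 mm

Let the short side be w mm. Then the long side is w√2 and w · w√2 = 10⁶ mm².
w² = 10⁶/√2, so w = 1000 / 2^(1/4) ≈ 840.9 mm; long side = 1000 · 2^(1/4) ≈ 1189.2 mm.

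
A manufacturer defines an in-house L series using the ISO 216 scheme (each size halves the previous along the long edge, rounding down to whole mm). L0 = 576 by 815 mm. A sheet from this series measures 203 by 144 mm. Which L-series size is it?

L4

L0: 576 × 815 mm
L1: 407 × 576 mm
L2: 288 × 407 mm
L3: 203 × 288 mm
L4: 144 × 203 mm
L5: 101 × 144 mm
→ matches L4.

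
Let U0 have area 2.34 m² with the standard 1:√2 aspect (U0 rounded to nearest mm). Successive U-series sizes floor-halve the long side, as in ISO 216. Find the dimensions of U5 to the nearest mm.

227 × 321 mm

Let U0's short side be w mm. w · w√2 = 2.34 m² = 2,340,000 mm², so w ≈ 1286.3 mm and w√2 ≈ 1819.1 mm → U0 = 1286 × 1819 mm.
U1: ⌊1819/2⌋ × 1286 = 909 × 1286 mm
U2: ⌊1286/2⌋ × 909 = 643 × 909 mm
U3: ⌊909/2⌋ × 643 = 454 × 643 mm
U4: ⌊643/2⌋ × 454 = 321 × 454 mm
U5: ⌊454/2⌋ × 321 = 227 × 321 mm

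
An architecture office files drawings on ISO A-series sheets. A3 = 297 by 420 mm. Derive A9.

37 × 52 mm

A4: ⌊420/2⌋ × 297 = 210 × 297 mm
A5: ⌊297/2⌋ × 210 = 148 × 210 mm
A6: ⌊210/2⌋ × 148 = 105 × 148 mm
A7: ⌊148/2⌋ × 105 = 74 × 105 mm
A8: ⌊105/2⌋ × 74 = 52 × 74 mm
A9: ⌊74/2⌋ × 52 = 37 × 52 mm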